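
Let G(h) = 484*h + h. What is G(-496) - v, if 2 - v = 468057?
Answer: 227495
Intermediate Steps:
v = -468055 (v = 2 - 1*468057 = 2 - 468057 = -468055)
G(h) = 485*h
G(-496) - v = 485*(-496) - 1*(-468055) = -240560 + 468055 = 227495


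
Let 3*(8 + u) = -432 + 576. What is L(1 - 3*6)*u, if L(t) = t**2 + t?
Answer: 10880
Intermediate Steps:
L(t) = t + t**2
u = 40 (u = -8 + (-432 + 576)/3 = -8 + (1/3)*144 = -8 + 48 = 40)
L(1 - 3*6)*u = ((1 - 3*6)*(1 + (1 - 3*6)))*40 = ((1 - 18)*(1 + (1 - 18)))*40 = -17*(1 - 17)*40 = -17*(-16)*40 = 272*40 = 10880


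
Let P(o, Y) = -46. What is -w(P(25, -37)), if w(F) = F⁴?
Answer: -4477456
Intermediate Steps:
-w(P(25, -37)) = -1*(-46)⁴ = -1*4477456 = -4477456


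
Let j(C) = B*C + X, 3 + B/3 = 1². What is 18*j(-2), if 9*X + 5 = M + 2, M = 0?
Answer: 210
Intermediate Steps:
B = -6 (B = -9 + 3*1² = -9 + 3*1 = -9 + 3 = -6)
X = -⅓ (X = -5/9 + (0 + 2)/9 = -5/9 + (⅑)*2 = -5/9 + 2/9 = -⅓ ≈ -0.33333)
j(C) = -⅓ - 6*C (j(C) = -6*C - ⅓ = -⅓ - 6*C)
18*j(-2) = 18*(-⅓ - 6*(-2)) = 18*(-⅓ + 12) = 18*(35/3) = 210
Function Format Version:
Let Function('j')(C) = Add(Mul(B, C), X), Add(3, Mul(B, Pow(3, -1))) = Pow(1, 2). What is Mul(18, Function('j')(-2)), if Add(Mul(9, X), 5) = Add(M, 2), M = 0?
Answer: 210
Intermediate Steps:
B = -6 (B = Add(-9, Mul(3, Pow(1, 2))) = Add(-9, Mul(3, 1)) = Add(-9, 3) = -6)
X = Rational(-1, 3) (X = Add(Rational(-5, 9), Mul(Rational(1, 9), Add(0, 2))) = Add(Rational(-5, 9), Mul(Rational(1, 9), 2)) = Add(Rational(-5, 9), Rational(2, 9)) = Rational(-1, 3) ≈ -0.33333)
Function('j')(C) = Add(Rational(-1, 3), Mul(-6, C)) (Function('j')(C) = Add(Mul(-6, C), Rational(-1, 3)) = Add(Rational(-1, 3), Mul(-6, C)))
Mul(18, Function('j')(-2)) = Mul(18, Add(Rational(-1, 3), Mul(-6, -2))) = Mul(18, Add(Rational(-1, 3), 12)) = Mul(18, Rational(35, 3)) = 210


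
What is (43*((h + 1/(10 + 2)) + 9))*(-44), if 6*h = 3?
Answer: -54395/3 ≈ -18132.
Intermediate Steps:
h = ½ (h = (⅙)*3 = ½ ≈ 0.50000)
(43*((h + 1/(10 + 2)) + 9))*(-44) = (43*((½ + 1/(10 + 2)) + 9))*(-44) = (43*((½ + 1/12) + 9))*(-44) = (43*(7/12 + 9))*(-44) = (43*(115/12))*(-44) = (4945/12)*(-44) = -54395/3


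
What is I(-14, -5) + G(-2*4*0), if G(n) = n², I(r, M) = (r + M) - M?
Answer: -14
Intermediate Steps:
I(r, M) = r (I(r, M) = (M + r) - M = r)
I(-14, -5) + G(-2*4*0) = -14 + (-2*4*0)² = -14 + (-8*0)² = -14 + 0² = -14 + 0 = -14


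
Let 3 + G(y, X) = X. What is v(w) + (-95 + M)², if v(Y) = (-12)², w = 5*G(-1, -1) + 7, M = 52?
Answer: 1993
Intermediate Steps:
G(y, X) = -3 + X
w = -13 (w = 5*(-3 - 1) + 7 = 5*(-4) + 7 = -20 + 7 = -13)
v(Y) = 144
v(w) + (-95 + M)² = 144 + (-95 + 52)² = 144 + (-43)² = 144 + 1849 = 1993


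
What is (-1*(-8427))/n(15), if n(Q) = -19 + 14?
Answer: -8427/5 ≈ -1685.4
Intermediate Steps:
n(Q) = -5
(-1*(-8427))/n(15) = -1*(-8427)/(-5) = 8427*(-⅕) = -8427/5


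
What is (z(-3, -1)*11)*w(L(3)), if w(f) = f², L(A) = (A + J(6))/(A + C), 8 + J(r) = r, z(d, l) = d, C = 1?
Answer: -33/16 ≈ -2.0625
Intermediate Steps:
J(r) = -8 + r
L(A) = (-2 + A)/(1 + A) (L(A) = (A + (-8 + 6))/(A + 1) = (A - 2)/(1 + A) = (-2 + A)/(1 + A))
(z(-3, -1)*11)*w(L(3)) = (-3*11)*((-2 + 3)/(1 + 3))² = -33*(1/4)² = -33*((¼)*1)² = -33*(¼)² = -33*1/16 = -33/16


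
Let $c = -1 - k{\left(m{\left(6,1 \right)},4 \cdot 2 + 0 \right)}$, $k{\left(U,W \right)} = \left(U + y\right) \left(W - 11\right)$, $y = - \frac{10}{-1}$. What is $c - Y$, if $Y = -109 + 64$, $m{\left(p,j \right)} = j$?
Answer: $77$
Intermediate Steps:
$Y = -45$
$y = 10$ ($y = \left(-10\right) \left(-1\right) = 10$)
$k{\left(U,W \right)} = \left(-11 + W\right) \left(10 + U\right)$ ($k{\left(U,W \right)} = \left(U + 10\right) \left(W - 11\right) = \left(10 + U\right) \left(-11 + W\right) = \left(-11 + W\right) \left(10 + U\right)$)
$c = 32$ ($c = -1 - \left(-110 - 11 + 10 \left(4 \cdot 2 + 0\right) + 1 \left(4 \cdot 2 + 0\right)\right) = -1 - \left(-110 - 11 + 10 \left(8 + 0\right) + 1 \left(8 + 0\right)\right) = -1 - \left(-110 - 11 + 10 \cdot 8 + 1 \cdot 8\right) = -1 - \left(-110 - 11 + 80 + 8\right) = -1 - -33 = -1 + 33 = 32$)
$c - Y = 32 - -45 = 32 + 45 = 77$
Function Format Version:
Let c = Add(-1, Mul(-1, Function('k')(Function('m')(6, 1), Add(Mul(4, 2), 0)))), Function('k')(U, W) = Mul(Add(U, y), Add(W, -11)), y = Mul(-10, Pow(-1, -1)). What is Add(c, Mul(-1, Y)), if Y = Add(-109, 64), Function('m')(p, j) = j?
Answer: 77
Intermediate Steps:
Y = -45
y = 10 (y = Mul(-10, -1) = 10)
Function('k')(U, W) = Mul(Add(-11, W), Add(10, U)) (Function('k')(U, W) = Mul(Add(U, 10), Add(W, -11)) = Mul(Add(10, U), Add(-11, W)) = Mul(Add(-11, W), Add(10, U)))
c = 32 (c = Add(-1, Mul(-1, Add(-110, Mul(-11, 1), Mul(10, Add(Mul(4, 2), 0)), Mul(1, Add(Mul(4, 2), 0))))) = Add(-1, Mul(-1, Add(-110, -11, Mul(10, Add(8, 0)), Mul(1, Add(8, 0))))) = Add(-1, Mul(-1, Add(-110, -11, Mul(10, 8), Mul(1, 8)))) = Add(-1, Mul(-1, Add(-110, -11, 80, 8))) = Add(-1, Mul(-1, -33)) = Add(-1, 33) = 32)
Add(c, Mul(-1, Y)) = Add(32, Mul(-1, -45)) = Add(32, 45) = 77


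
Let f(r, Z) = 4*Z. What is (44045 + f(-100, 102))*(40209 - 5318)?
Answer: 1551009623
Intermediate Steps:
(44045 + f(-100, 102))*(40209 - 5318) = (44045 + 4*102)*(40209 - 5318) = (44045 + 408)*34891 = 44453*34891 = 1551009623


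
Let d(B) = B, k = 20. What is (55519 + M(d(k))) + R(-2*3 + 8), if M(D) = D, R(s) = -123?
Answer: 55416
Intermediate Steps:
(55519 + M(d(k))) + R(-2*3 + 8) = (55519 + 20) - 123 = 55539 - 123 = 55416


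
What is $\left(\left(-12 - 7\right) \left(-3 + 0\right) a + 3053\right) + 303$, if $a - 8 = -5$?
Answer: $3527$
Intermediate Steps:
$a = 3$ ($a = 8 - 5 = 3$)
$\left(\left(-12 - 7\right) \left(-3 + 0\right) a + 3053\right) + 303 = \left(\left(-12 - 7\right) \left(-3 + 0\right) 3 + 3053\right) + 303 = \left(- 19 \left(\left(-3\right) 3\right) + 3053\right) + 303 = \left(\left(-19\right) \left(-9\right) + 3053\right) + 303 = \left(171 + 3053\right) + 303 = 3224 + 303 = 3527$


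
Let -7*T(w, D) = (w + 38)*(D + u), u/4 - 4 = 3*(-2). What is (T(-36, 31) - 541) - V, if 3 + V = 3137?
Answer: -25771/7 ≈ -3681.6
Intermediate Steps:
V = 3134 (V = -3 + 3137 = 3134)
u = -8 (u = 16 + 4*(3*(-2)) = 16 + 4*(-6) = 16 - 24 = -8)
T(w, D) = -(-8 + D)*(38 + w)/7 (T(w, D) = -(w + 38)*(D - 8)/7 = -(38 + w)*(-8 + D)/7 = -(-8 + D)*(38 + w)/7)
(T(-36, 31) - 541) - V = ((304/7 - 38/7*31 + (8/7)*(-36) - ⅐*31*(-36)) - 541) - 1*3134 = ((304/7 - 1178/7 - 288/7 + 1116/7) - 541) - 3134 = (-46/7 - 541) - 3134 = -3833/7 - 3134 = -25771/7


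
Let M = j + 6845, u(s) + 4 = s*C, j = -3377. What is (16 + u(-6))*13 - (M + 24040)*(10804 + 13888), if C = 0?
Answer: -679227380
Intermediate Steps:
u(s) = -4 (u(s) = -4 + s*0 = -4 + 0 = -4)
M = 3468 (M = -3377 + 6845 = 3468)
(16 + u(-6))*13 - (M + 24040)*(10804 + 13888) = (16 - 4)*13 - (3468 + 24040)*(10804 + 13888) = 12*13 - 27508*24692 = 156 - 1*679227536 = 156 - 679227536 = -679227380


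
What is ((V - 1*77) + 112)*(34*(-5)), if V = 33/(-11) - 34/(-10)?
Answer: -6018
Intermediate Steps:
V = ⅖ (V = 33*(-1/11) - 34*(-⅒) = -3 + 17/5 = ⅖ ≈ 0.40000)
((V - 1*77) + 112)*(34*(-5)) = ((⅖ - 1*77) + 112)*(34*(-5)) = ((⅖ - 77) + 112)*(-170) = (-383/5 + 112)*(-170) = (177/5)*(-170) = -6018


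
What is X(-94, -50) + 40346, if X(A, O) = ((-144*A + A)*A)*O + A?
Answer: 63217652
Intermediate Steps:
X(A, O) = A - 143*O*A**2 (X(A, O) = ((-143*A)*A)*O + A = (-143*A**2)*O + A = -143*O*A**2 + A = A - 143*O*A**2)
X(-94, -50) + 40346 = -94*(1 - 143*(-94)*(-50)) + 40346 = -94*(1 - 672100) + 40346 = -94*(-672099) + 40346 = 63177306 + 40346 = 63217652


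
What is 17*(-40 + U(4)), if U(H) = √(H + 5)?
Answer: -629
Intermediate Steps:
U(H) = √(5 + H)
17*(-40 + U(4)) = 17*(-40 + √(5 + 4)) = 17*(-40 + √9) = 17*(-40 + 3) = 17*(-37) = -629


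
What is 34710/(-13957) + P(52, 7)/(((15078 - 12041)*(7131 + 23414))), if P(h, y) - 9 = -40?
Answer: -3219879309817/1294723407905 ≈ -2.4869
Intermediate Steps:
P(h, y) = -31 (P(h, y) = 9 - 40 = -31)
34710/(-13957) + P(52, 7)/(((15078 - 12041)*(7131 + 23414))) = 34710/(-13957) - 31*1/((7131 + 23414)*(15078 - 12041)) = 34710*(-1/13957) - 31/(3037*30545) = -34710/13957 - 31/92765165 = -3219879309817/1294723407905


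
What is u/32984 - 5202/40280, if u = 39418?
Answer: 1164617/1092595 ≈ 1.0659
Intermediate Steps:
u/32984 - 5202/40280 = 39418/32984 - 5202/40280 = 39418*(1/32984) - 5202*1/40280 = 19709/16492 - 2601/20140 = 1164617/1092595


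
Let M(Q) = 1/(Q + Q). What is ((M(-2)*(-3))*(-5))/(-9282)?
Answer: 5/12376 ≈ 0.00040401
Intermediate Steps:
M(Q) = 1/(2*Q)
((M(-2)*(-3))*(-5))/(-9282) = ((((½)/(-2))*(-3))*(-5))/(-9282) = ((((½)*(-½))*(-3))*(-5))*(-1/9282) = (-¼*(-3)*(-5))*(-1/9282) = ((¾)*(-5))*(-1/9282) = -15/4*(-1/9282) = 5/12376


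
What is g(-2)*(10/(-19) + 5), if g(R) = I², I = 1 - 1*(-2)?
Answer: 765/19 ≈ 40.263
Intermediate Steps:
I = 3 (I = 1 + 2 = 3)
g(R) = 9 (g(R) = 3² = 9)
g(-2)*(10/(-19) + 5) = 9*(10/(-19) + 5) = 9*(10*(-1/19) + 5) = 9*(-10/19 + 5) = 9*(85/19) = 765/19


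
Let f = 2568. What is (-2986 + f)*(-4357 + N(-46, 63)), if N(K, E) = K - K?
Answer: 1821226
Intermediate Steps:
N(K, E) = 0
(-2986 + f)*(-4357 + N(-46, 63)) = (-2986 + 2568)*(-4357 + 0) = -418*(-4357) = 1821226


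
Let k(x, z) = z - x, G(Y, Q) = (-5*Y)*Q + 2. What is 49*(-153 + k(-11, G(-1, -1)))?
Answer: -7105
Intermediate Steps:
G(Y, Q) = 2 - 5*Q*Y (G(Y, Q) = -5*Q*Y + 2 = 2 - 5*Q*Y)
49*(-153 + k(-11, G(-1, -1))) = 49*(-153 + ((2 - 5*(-1)*(-1)) - 1*(-11))) = 49*(-153 + ((2 - 5) + 11)) = 49*(-153 + (-3 + 11)) = 49*(-153 + 8) = 49*(-145) = -7105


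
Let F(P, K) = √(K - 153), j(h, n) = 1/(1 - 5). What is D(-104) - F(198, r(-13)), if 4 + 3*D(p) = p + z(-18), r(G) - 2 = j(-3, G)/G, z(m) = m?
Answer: -42 - I*√102063/26 ≈ -42.0 - 12.287*I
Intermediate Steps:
j(h, n) = -¼ (j(h, n) = 1/(-4) = -¼)
r(G) = 2 - 1/(4*G)
F(P, K) = √(-153 + K)
D(p) = -22/3 + p/3 (D(p) = -4/3 + (p - 18)/3 = -4/3 + (-18 + p)/3 = -4/3 + (-6 + p/3) = -22/3 + p/3)
D(-104) - F(198, r(-13)) = (-22/3 + (⅓)*(-104)) - √(-153 + (2 - ¼/(-13))) = (-22/3 - 104/3) - √(-153 + (2 - ¼*(-1/13))) = -42 - √(-153 + (2 + 1/52)) = -42 - √(-153 + 105/52) = -42 - √(-7851/52) = -42 - I*√102063/26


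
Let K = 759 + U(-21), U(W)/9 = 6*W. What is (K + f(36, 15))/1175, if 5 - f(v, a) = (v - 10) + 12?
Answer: -408/1175 ≈ -0.34723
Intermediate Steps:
U(W) = 54*W (U(W) = 9*(6*W) = 54*W)
f(v, a) = 3 - v (f(v, a) = 5 - ((v - 10) + 12) = 5 - ((-10 + v) + 12) = 5 - (2 + v) = 5 + (-2 - v) = 3 - v)
K = -375 (K = 759 + 54*(-21) = 759 - 1134 = -375)
(K + f(36, 15))/1175 = (-375 + (3 - 1*36))/1175 = (-375 + (3 - 36))/1175 = (-375 - 33)/1175 = (1/1175)*(-408) = -408/1175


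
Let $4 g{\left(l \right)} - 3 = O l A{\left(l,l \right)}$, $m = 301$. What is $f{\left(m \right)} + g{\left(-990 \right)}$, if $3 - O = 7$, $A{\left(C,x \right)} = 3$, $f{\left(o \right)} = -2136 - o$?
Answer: $\frac{2135}{4} \approx 533.75$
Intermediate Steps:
$O = -4$ ($O = 3 - 7 = -4$)
$g{\left(l \right)} = \frac{3}{4} - 3 l$ ($g{\left(l \right)} = \frac{3}{4} + \frac{- 4 l 3}{4} = \frac{3}{4} + \frac{\left(-12\right) l}{4} = \frac{3}{4} - 3 l$)
$f{\left(m \right)} + g{\left(-990 \right)} = \left(-2136 - 301\right) + \left(\frac{3}{4} - -2970\right) = \left(-2136 - 301\right) + \left(\frac{3}{4} + 2970\right) = -2437 + \frac{11883}{4} = \frac{2135}{4}$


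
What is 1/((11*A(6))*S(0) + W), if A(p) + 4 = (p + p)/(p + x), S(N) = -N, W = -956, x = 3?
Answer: -1/956 ≈ -0.0010460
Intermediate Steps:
A(p) = -4 + 2*p/(3 + p) (A(p) = -4 + (p + p)/(p + 3) = -4 + (2*p)/(3 + p) = -4 + 2*p/(3 + p))
1/((11*A(6))*S(0) + W) = 1/((11*(2*(-6 - 1*6)/(3 + 6)))*(-1*0) - 956) = 1/((11*(2*(-6 - 6)/9))*0 - 956) = 1/((11*(2*(1/9)*(-12)))*0 - 956) = 1/((11*(-8/3))*0 - 956) = 1/(-88/3*0 - 956) = 1/(0 - 956) = 1/(-956) = -1/956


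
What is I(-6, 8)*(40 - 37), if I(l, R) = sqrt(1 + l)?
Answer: 3*I*sqrt(5) ≈ 6.7082*I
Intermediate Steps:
I(-6, 8)*(40 - 37) = sqrt(1 - 6)*(40 - 37) = sqrt(-5)*3 = (I*sqrt(5))*3 = 3*I*sqrt(5)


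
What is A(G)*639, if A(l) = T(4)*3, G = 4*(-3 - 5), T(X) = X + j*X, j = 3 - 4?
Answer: 0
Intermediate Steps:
j = -1
T(X) = 0 (T(X) = X - X = 0)
G = -32 (G = 4*(-8) = -32)
A(l) = 0 (A(l) = 0*3 = 0)
A(G)*639 = 0*639 = 0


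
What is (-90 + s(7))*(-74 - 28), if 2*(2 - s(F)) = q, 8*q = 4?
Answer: 18003/2 ≈ 9001.5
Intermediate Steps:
q = ½ (q = (⅛)*4 = ½ ≈ 0.50000)
s(F) = 7/4 (s(F) = 2 - ½*½ = 2 - ¼ = 7/4)
(-90 + s(7))*(-74 - 28) = (-90 + 7/4)*(-74 - 28) = -353/4*(-102) = 18003/2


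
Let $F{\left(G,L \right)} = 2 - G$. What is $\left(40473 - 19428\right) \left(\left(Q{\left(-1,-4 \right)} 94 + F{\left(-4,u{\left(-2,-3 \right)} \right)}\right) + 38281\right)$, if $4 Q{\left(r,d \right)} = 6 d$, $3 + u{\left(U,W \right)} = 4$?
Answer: $793880535$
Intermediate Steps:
$u{\left(U,W \right)} = 1$ ($u{\left(U,W \right)} = -3 + 4 = 1$)
$Q{\left(r,d \right)} = \frac{3 d}{2}$ ($Q{\left(r,d \right)} = \frac{6 d}{4} = \frac{3 d}{2}$)
$\left(40473 - 19428\right) \left(\left(Q{\left(-1,-4 \right)} 94 + F{\left(-4,u{\left(-2,-3 \right)} \right)}\right) + 38281\right) = \left(40473 - 19428\right) \left(\left(\frac{3}{2} \left(-4\right) 94 + \left(2 - -4\right)\right) + 38281\right) = 21045 \left(\left(\left(-6\right) 94 + \left(2 + 4\right)\right) + 38281\right) = 21045 \left(\left(-564 + 6\right) + 38281\right) = 21045 \left(-558 + 38281\right) = 21045 \cdot 37723 = 793880535$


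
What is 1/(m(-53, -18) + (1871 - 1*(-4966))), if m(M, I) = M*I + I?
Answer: 1/7773 ≈ 0.00012865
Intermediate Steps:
m(M, I) = I + I*M (m(M, I) = I*M + I = I + I*M)
1/(m(-53, -18) + (1871 - 1*(-4966))) = 1/(-18*(1 - 53) + (1871 - 1*(-4966))) = 1/(-18*(-52) + (1871 + 4966)) = 1/(936 + 6837) = 1/7773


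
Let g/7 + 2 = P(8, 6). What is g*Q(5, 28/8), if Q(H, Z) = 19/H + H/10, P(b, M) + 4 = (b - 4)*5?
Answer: 2107/5 ≈ 421.40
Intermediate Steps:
P(b, M) = -24 + 5*b (P(b, M) = -4 + (b - 4)*5 = -4 + (-4 + b)*5 = -4 + (-20 + 5*b) = -24 + 5*b)
Q(H, Z) = 19/H + H/10 (Q(H, Z) = 19/H + H*(⅒) = 19/H + H/10)
g = 98 (g = -14 + 7*(-24 + 5*8) = -14 + 7*(-24 + 40) = -14 + 7*16 = -14 + 112 = 98)
g*Q(5, 28/8) = 98*(19/5 + (⅒)*5) = 98*(19*(⅕) + ½) = 98*(19/5 + ½) = 98*(43/10) = 2107/5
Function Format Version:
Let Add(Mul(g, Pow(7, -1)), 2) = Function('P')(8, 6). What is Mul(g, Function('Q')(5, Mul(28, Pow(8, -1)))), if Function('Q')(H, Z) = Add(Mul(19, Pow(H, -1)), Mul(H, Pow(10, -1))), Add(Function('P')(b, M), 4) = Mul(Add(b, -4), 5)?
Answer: Rational(2107, 5) ≈ 421.40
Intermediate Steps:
Function('P')(b, M) = Add(-24, Mul(5, b)) (Function('P')(b, M) = Add(-4, Mul(Add(b, -4), 5)) = Add(-4, Mul(Add(-4, b), 5)) = Add(-4, Add(-20, Mul(5, b))) = Add(-24, Mul(5, b)))
Function('Q')(H, Z) = Add(Mul(19, Pow(H, -1)), Mul(Rational(1, 10), H)) (Function('Q')(H, Z) = Add(Mul(19, Pow(H, -1)), Mul(H, Rational(1, 10))) = Add(Mul(19, Pow(H, -1)), Mul(Rational(1, 10), H)))
g = 98 (g = Add(-14, Mul(7, Add(-24, Mul(5, 8)))) = Add(-14, Mul(7, Add(-24, 40))) = Add(-14, Mul(7, 16)) = Add(-14, 112) = 98)
Mul(g, Function('Q')(5, Mul(28, Pow(8, -1)))) = Mul(98, Add(Mul(19, Pow(5, -1)), Mul(Rational(1, 10), 5))) = Mul(98, Add(Mul(19, Rational(1, 5)), Rational(1, 2))) = Mul(98, Add(Rational(19, 5), Rational(1, 2))) = Mul(98, Rational(43, 10)) = Rational(2107, 5)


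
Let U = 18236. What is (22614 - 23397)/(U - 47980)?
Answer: 783/29744 ≈ 0.026325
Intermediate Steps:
(22614 - 23397)/(U - 47980) = (22614 - 23397)/(18236 - 47980) = -783/(-29744) = -783*(-1/29744) = 783/29744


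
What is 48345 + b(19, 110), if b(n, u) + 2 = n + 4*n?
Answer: 48438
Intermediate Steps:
b(n, u) = -2 + 5*n (b(n, u) = -2 + (n + 4*n) = -2 + 5*n)
48345 + b(19, 110) = 48345 + (-2 + 5*19) = 48345 + (-2 + 95) = 48345 + 93 = 48438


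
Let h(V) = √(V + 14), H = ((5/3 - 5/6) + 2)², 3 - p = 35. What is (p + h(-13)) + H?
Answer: -827/36 ≈ -22.972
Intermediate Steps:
p = -32 (p = 3 - 1*35 = 3 - 35 = -32)
H = 289/36 (H = ((5*(⅓) - 5*⅙) + 2)² = ((5/3 - ⅚) + 2)² = (⅚ + 2)² = (17/6)² = 289/36 ≈ 8.0278)
h(V) = √(14 + V)
(p + h(-13)) + H = (-32 + √(14 - 13)) + 289/36 = (-32 + √1) + 289/36 = (-32 + 1) + 289/36 = -31 + 289/36 = -827/36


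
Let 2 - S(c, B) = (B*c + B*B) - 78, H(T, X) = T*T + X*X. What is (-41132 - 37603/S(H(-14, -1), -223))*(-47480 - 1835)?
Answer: 11596677356495/5718 ≈ 2.0281e+9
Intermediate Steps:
H(T, X) = T² + X²
S(c, B) = 80 - B² - B*c (S(c, B) = 2 - ((B*c + B*B) - 78) = 2 - ((B*c + B²) - 78) = 2 - ((B² + B*c) - 78) = 2 - (-78 + B² + B*c) = 2 + (78 - B² - B*c) = 80 - B² - B*c)
(-41132 - 37603/S(H(-14, -1), -223))*(-47480 - 1835) = (-41132 - 37603/(80 - 1*(-223)² - 1*(-223)*((-14)² + (-1)²)))*(-47480 - 1835) = (-41132 - 37603/(80 - 1*49729 - 1*(-223)*(196 + 1)))*(-49315) = (-41132 - 37603/(80 - 49729 - 1*(-223)*197))*(-49315) = (-41132 - 37603/(80 - 49729 + 43931))*(-49315) = (-41132 - 37603/(-5718))*(-49315) = (-41132 - 37603*(-1/5718))*(-49315) = (-41132 + 37603/5718)*(-49315) = -235155173/5718*(-49315) = 11596677356495/5718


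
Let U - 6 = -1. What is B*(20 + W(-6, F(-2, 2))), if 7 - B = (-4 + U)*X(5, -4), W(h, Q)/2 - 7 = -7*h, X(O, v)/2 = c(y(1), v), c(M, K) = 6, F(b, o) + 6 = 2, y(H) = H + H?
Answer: -590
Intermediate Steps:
y(H) = 2*H
F(b, o) = -4 (F(b, o) = -6 + 2 = -4)
X(O, v) = 12 (X(O, v) = 2*6 = 12)
U = 5 (U = 6 - 1 = 5)
W(h, Q) = 14 - 14*h (W(h, Q) = 14 + 2*(-7*h) = 14 - 14*h)
B = -5 (B = 7 - (-4 + 5)*12 = 7 - 12 = -5)
B*(20 + W(-6, F(-2, 2))) = -5*(20 + (14 - 14*(-6))) = -5*(20 + (14 + 84)) = -5*(20 + 98) = -5*118 = -590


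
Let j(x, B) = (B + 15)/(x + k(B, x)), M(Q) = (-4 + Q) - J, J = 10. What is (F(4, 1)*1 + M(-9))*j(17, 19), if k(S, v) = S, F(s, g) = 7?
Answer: -136/9 ≈ -15.111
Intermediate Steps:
M(Q) = -14 + Q (M(Q) = (-4 + Q) - 1*10 = (-4 + Q) - 10 = -14 + Q)
j(x, B) = (15 + B)/(B + x) (j(x, B) = (B + 15)/(x + B) = (15 + B)/(B + x))
(F(4, 1)*1 + M(-9))*j(17, 19) = (7*1 + (-14 - 9))*((15 + 19)/(19 + 17)) = (7 - 23)*(34/36) = -4*34/9 = -16*17/18 = -136/9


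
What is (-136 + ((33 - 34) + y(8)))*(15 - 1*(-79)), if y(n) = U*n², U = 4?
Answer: 11186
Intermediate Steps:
y(n) = 4*n²
(-136 + ((33 - 34) + y(8)))*(15 - 1*(-79)) = (-136 + ((33 - 34) + 4*8²))*(15 - 1*(-79)) = (-136 + (-1 + 4*64))*(15 + 79) = (-136 + (-1 + 256))*94 = (-136 + 255)*94 = 119*94 = 11186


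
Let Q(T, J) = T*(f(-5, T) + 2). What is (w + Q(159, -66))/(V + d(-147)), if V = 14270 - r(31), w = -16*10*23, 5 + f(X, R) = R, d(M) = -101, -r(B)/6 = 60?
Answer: 21124/14529 ≈ 1.4539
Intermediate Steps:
r(B) = -360 (r(B) = -6*60 = -360)
f(X, R) = -5 + R
Q(T, J) = T*(-3 + T) (Q(T, J) = T*((-5 + T) + 2) = T*(-3 + T))
w = -3680 (w = -160*23 = -3680)
V = 14630 (V = 14270 - 1*(-360) = 14270 + 360 = 14630)
(w + Q(159, -66))/(V + d(-147)) = (-3680 + 159*(-3 + 159))/(14630 - 101) = (-3680 + 159*156)/14529 = (-3680 + 24804)*(1/14529) = 21124*(1/14529) = 21124/14529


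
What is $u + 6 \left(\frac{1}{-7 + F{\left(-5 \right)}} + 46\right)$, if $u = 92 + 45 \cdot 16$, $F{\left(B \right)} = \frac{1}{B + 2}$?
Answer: $\frac{11959}{11} \approx 1087.2$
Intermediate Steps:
$F{\left(B \right)} = \frac{1}{2 + B}$
$u = 812$ ($u = 92 + 720 = 812$)
$u + 6 \left(\frac{1}{-7 + F{\left(-5 \right)}} + 46\right) = 812 + 6 \left(\frac{1}{-7 + \frac{1}{2 - 5}} + 46\right) = 812 + 6 \left(\frac{1}{-7 + \frac{1}{-3}} + 46\right) = 812 + 6 \left(\frac{1}{-7 - \frac{1}{3}} + 46\right) = 812 + 6 \left(\frac{1}{- \frac{22}{3}} + 46\right) = 812 + 6 \left(- \frac{3}{22} + 46\right) = 812 + 6 \cdot \frac{1009}{22} = 812 + \frac{3027}{11} = \frac{11959}{11}$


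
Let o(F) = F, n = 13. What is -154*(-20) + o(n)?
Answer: 3093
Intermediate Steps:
-154*(-20) + o(n) = -154*(-20) + 13 = 3080 + 13 = 3093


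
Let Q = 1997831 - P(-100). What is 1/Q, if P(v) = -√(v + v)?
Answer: 1997831/3991328704761 - 10*I*√2/3991328704761 ≈ 5.0054e-7 - 3.5432e-12*I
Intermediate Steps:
P(v) = -√2*√v (P(v) = -√(2*v) = -√2*√v)
Q = 1997831 + 10*I*√2 (Q = 1997831 - (-1)*√2*√(-100) = 1997831 - (-1)*√2*10*I = 1997831 - (-10)*I*√2 = 1997831 + 10*I*√2 ≈ 1.9978e+6 + 14.142*I)
1/Q = 1/(1997831 + 10*I*√2)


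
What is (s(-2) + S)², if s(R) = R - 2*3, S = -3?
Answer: 121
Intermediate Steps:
s(R) = -6 + R (s(R) = R - 6 = -6 + R)
(s(-2) + S)² = ((-6 - 2) - 3)² = (-8 - 3)² = (-11)² = 121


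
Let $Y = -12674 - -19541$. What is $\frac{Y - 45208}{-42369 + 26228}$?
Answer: $\frac{38341}{16141} \approx 2.3754$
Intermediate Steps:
$Y = 6867$ ($Y = -12674 + 19541 = 6867$)
$\frac{Y - 45208}{-42369 + 26228} = \frac{6867 - 45208}{-42369 + 26228} = - \frac{38341}{-16141} = \left(-38341\right) \left(- \frac{1}{16141}\right) = \frac{38341}{16141}$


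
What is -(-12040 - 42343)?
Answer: 54383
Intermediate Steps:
-(-12040 - 42343) = -1*(-54383) = 54383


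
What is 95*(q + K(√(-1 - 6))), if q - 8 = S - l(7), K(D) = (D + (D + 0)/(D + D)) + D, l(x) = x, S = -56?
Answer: -10355/2 + 190*I*√7 ≈ -5177.5 + 502.69*I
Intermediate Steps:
K(D) = ½ + 2*D (K(D) = (D + D/((2*D))) + D = (D + D*(1/(2*D))) + D = (D + ½) + D = (½ + D) + D = ½ + 2*D)
q = -55 (q = 8 + (-56 - 1*7) = 8 + (-56 - 7) = 8 - 63 = -55)
95*(q + K(√(-1 - 6))) = 95*(-55 + (½ + 2*√(-1 - 6))) = 95*(-55 + (½ + 2*√(-7))) = 95*(-55 + (½ + 2*(I*√7))) = 95*(-55 + (½ + 2*I*√7)) = 95*(-109/2 + 2*I*√7) = -10355/2 + 190*I*√7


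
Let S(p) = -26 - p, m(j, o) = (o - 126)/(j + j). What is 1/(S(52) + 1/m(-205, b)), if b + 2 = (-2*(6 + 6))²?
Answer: -224/17677 ≈ -0.012672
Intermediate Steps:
b = 574 (b = -2 + (-2*(6 + 6))² = -2 + (-2*12)² = -2 + (-24)² = -2 + 576 = 574)
m(j, o) = (-126 + o)/(2*j) (m(j, o) = (-126 + o)/((2*j)) = (-126 + o)*(1/(2*j)) = (-126 + o)/(2*j))
1/(S(52) + 1/m(-205, b)) = 1/((-26 - 1*52) + 1/((½)*(-126 + 574)/(-205))) = 1/((-26 - 52) + 1/((½)*(-1/205)*448)) = 1/(-78 + 1/(-224/205)) = 1/(-78 - 205/224) = 1/(-17677/224) = -224/17677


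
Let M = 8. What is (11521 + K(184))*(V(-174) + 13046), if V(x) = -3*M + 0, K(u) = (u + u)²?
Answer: 1913517790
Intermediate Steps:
K(u) = 4*u² (K(u) = (2*u)² = 4*u²)
V(x) = -24 (V(x) = -3*8 + 0 = -24 + 0 = -24)
(11521 + K(184))*(V(-174) + 13046) = (11521 + 4*184²)*(-24 + 13046) = (11521 + 4*33856)*13022 = (11521 + 135424)*13022 = 146945*13022 = 1913517790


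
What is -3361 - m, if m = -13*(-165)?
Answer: -5506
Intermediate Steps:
m = 2145
-3361 - m = -3361 - 1*2145 = -3361 - 2145 = -5506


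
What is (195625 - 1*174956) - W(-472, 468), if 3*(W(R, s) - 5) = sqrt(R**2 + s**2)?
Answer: 20664 - 4*sqrt(27613)/3 ≈ 20442.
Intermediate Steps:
W(R, s) = 5 + sqrt(R**2 + s**2)/3
(195625 - 1*174956) - W(-472, 468) = (195625 - 1*174956) - (5 + sqrt((-472)**2 + 468**2)/3) = (195625 - 174956) - (5 + sqrt(222784 + 219024)/3) = 20669 - (5 + sqrt(441808)/3) = 20669 - (5 + (4*sqrt(27613))/3) = 20669 - (5 + 4*sqrt(27613)/3) = 20669 + (-5 - 4*sqrt(27613)/3) = 20664 - 4*sqrt(27613)/3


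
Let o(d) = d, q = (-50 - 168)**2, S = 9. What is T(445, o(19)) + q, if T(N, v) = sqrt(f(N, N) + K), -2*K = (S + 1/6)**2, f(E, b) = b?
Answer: 47524 + sqrt(58030)/12 ≈ 47544.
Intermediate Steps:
q = 47524 (q = (-218)**2 = 47524)
K = -3025/72 (K = -(9 + 1/6)**2/2 = -(55/6)**2/2 = -1/2*3025/36 = -3025/72 ≈ -42.014)
T(N, v) = sqrt(-3025/72 + N) (T(N, v) = sqrt(N - 3025/72) = sqrt(-3025/72 + N))
T(445, o(19)) + q = sqrt(-6050 + 144*445)/12 + 47524 = sqrt(-6050 + 64080)/12 + 47524 = sqrt(58030)/12 + 47524 = 47524 + sqrt(58030)/12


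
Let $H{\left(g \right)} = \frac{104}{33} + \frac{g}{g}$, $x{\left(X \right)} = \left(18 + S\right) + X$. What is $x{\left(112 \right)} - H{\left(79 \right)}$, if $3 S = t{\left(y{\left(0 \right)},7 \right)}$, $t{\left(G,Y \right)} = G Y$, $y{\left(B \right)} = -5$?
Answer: $\frac{1256}{11} \approx 114.18$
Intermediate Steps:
$S = - \frac{35}{3}$ ($S = \frac{\left(-5\right) 7}{3} = \frac{1}{3} \left(-35\right) = - \frac{35}{3} \approx -11.667$)
$x{\left(X \right)} = \frac{19}{3} + X$ ($x{\left(X \right)} = \left(18 - \frac{35}{3}\right) + X = \frac{19}{3} + X$)
$H{\left(g \right)} = \frac{137}{33}$ ($H{\left(g \right)} = 104 \cdot \frac{1}{33} + 1 = \frac{104}{33} + 1 = \frac{137}{33}$)
$x{\left(112 \right)} - H{\left(79 \right)} = \left(\frac{19}{3} + 112\right) - \frac{137}{33} = \frac{355}{3} - \frac{137}{33} = \frac{1256}{11}$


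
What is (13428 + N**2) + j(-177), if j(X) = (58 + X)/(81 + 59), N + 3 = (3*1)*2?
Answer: 268723/20 ≈ 13436.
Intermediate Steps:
N = 3 (N = -3 + (3*1)*2 = -3 + 3*2 = -3 + 6 = 3)
j(X) = 29/70 + X/140 (j(X) = (58 + X)/140 = (58 + X)*(1/140) = 29/70 + X/140)
(13428 + N**2) + j(-177) = (13428 + 3**2) + (29/70 + (1/140)*(-177)) = (13428 + 9) + (29/70 - 177/140) = 13437 - 17/20 = 268723/20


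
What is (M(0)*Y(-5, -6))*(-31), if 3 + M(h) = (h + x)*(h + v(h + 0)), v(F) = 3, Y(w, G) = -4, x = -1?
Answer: -744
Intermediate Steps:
M(h) = -3 + (-1 + h)*(3 + h) (M(h) = -3 + (h - 1)*(h + 3) = -3 + (-1 + h)*(3 + h))
(M(0)*Y(-5, -6))*(-31) = ((-6 + 0² + 2*0)*(-4))*(-31) = ((-6 + 0 + 0)*(-4))*(-31) = -6*(-4)*(-31) = 24*(-31) = -744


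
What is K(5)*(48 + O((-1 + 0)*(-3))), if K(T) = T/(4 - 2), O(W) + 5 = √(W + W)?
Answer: 215/2 + 5*√6/2 ≈ 113.62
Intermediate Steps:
O(W) = -5 + √2*√W (O(W) = -5 + √(W + W) = -5 + √(2*W) = -5 + √2*√W)
K(T) = T/2
K(5)*(48 + O((-1 + 0)*(-3))) = ((½)*5)*(48 + (-5 + √2*√((-1 + 0)*(-3)))) = 5*(48 + (-5 + √2*√(-1*(-3))))/2 = 5*(48 + (-5 + √2*√3))/2 = 5*(48 + (-5 + √6))/2 = 5*(43 + √6)/2 = 215/2 + 5*√6/2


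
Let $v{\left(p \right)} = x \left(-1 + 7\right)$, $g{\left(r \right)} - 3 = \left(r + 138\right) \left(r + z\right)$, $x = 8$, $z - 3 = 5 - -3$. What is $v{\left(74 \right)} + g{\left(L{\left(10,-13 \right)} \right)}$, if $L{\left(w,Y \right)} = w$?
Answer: $3159$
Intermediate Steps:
$z = 11$ ($z = 3 + \left(5 - -3\right) = 3 + \left(5 + 3\right) = 3 + 8 = 11$)
$g{\left(r \right)} = 3 + \left(11 + r\right) \left(138 + r\right)$ ($g{\left(r \right)} = 3 + \left(r + 138\right) \left(r + 11\right) = 3 + \left(138 + r\right) \left(11 + r\right) = 3 + \left(11 + r\right) \left(138 + r\right)$)
$v{\left(p \right)} = 48$ ($v{\left(p \right)} = 8 \left(-1 + 7\right) = 8 \cdot 6 = 48$)
$v{\left(74 \right)} + g{\left(L{\left(10,-13 \right)} \right)} = 48 + \left(1521 + 10^{2} + 149 \cdot 10\right) = 48 + \left(1521 + 100 + 1490\right) = 48 + 3111 = 3159$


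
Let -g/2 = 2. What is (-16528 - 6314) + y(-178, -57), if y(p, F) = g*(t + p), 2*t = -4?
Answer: -22122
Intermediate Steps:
t = -2 (t = (½)*(-4) = -2)
g = -4 (g = -2*2 = -4)
y(p, F) = 8 - 4*p (y(p, F) = -4*(-2 + p) = 8 - 4*p)
(-16528 - 6314) + y(-178, -57) = (-16528 - 6314) + (8 - 4*(-178)) = -22842 + (8 + 712) = -22842 + 720 = -22122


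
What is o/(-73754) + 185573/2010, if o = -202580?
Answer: 7046968421/74122770 ≈ 95.072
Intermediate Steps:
o/(-73754) + 185573/2010 = -202580/(-73754) + 185573/2010 = -202580*(-1/73754) + 185573*(1/2010) = 101290/36877 + 185573/2010 = 7046968421/74122770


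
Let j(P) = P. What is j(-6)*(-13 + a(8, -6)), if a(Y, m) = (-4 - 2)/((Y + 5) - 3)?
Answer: 408/5 ≈ 81.600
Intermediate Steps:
a(Y, m) = -6/(2 + Y) (a(Y, m) = -6/((5 + Y) - 3) = -6/(2 + Y))
j(-6)*(-13 + a(8, -6)) = -6*(-13 - 6/(2 + 8)) = -6*(-13 - 6/10) = -6*(-13 - 6*1/10) = -6*(-13 - 3/5) = -6*(-68/5) = 408/5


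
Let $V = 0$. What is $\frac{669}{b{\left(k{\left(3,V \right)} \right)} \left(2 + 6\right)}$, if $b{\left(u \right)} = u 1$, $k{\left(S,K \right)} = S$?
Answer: $\frac{223}{8} \approx 27.875$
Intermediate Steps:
$b{\left(u \right)} = u$
$\frac{669}{b{\left(k{\left(3,V \right)} \right)} \left(2 + 6\right)} = \frac{669}{3 \left(2 + 6\right)} = \frac{669}{3 \cdot 8} = \frac{669}{24} = 669 \cdot \frac{1}{24} = \frac{223}{8}$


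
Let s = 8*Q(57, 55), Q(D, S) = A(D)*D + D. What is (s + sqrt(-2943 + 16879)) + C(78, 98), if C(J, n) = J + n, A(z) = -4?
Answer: -1192 + 4*sqrt(871) ≈ -1073.9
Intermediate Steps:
Q(D, S) = -3*D (Q(D, S) = -4*D + D = -3*D)
s = -1368 (s = 8*(-3*57) = 8*(-171) = -1368)
(s + sqrt(-2943 + 16879)) + C(78, 98) = (-1368 + sqrt(-2943 + 16879)) + (78 + 98) = (-1368 + sqrt(13936)) + 176 = (-1368 + 4*sqrt(871)) + 176 = -1192 + 4*sqrt(871)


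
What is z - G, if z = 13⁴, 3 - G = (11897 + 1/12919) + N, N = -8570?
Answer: 411922316/12919 ≈ 31885.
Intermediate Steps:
G = -42942757/12919 (G = 3 - ((11897 + 1/12919) - 8570) = 3 - (153697344/12919 - 8570) = 3 - 1*42981514/12919 = 3 - 42981514/12919 = -42942757/12919 ≈ -3324.0)
z = 28561
z - G = 28561 - 1*(-42942757/12919) = 28561 + 42942757/12919 = 411922316/12919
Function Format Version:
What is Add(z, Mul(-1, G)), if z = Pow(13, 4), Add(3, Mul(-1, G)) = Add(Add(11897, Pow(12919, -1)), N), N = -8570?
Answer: Rational(411922316, 12919) ≈ 31885.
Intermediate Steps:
G = Rational(-42942757, 12919) (G = Add(3, Mul(-1, Add(Add(11897, Pow(12919, -1)), -8570))) = Add(3, Mul(-1, Add(Add(11897, Rational(1, 12919)), -8570))) = Add(3, Mul(-1, Add(Rational(153697344, 12919), -8570))) = Add(3, Mul(-1, Rational(42981514, 12919))) = Add(3, Rational(-42981514, 12919)) = Rational(-42942757, 12919) ≈ -3324.0)
z = 28561
Add(z, Mul(-1, G)) = Add(28561, Mul(-1, Rational(-42942757, 12919))) = Add(28561, Rational(42942757, 12919)) = Rational(411922316, 12919)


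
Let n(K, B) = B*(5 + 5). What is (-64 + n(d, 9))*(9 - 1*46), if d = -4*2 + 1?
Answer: -962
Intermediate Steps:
d = -7 (d = -8 + 1 = -7)
n(K, B) = 10*B (n(K, B) = B*10 = 10*B)
(-64 + n(d, 9))*(9 - 1*46) = (-64 + 10*9)*(9 - 1*46) = (-64 + 90)*(9 - 46) = 26*(-37) = -962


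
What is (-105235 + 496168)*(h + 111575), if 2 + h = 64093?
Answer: 68673636378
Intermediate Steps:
h = 64091 (h = -2 + 64093 = 64091)
(-105235 + 496168)*(h + 111575) = (-105235 + 496168)*(64091 + 111575) = 390933*175666 = 68673636378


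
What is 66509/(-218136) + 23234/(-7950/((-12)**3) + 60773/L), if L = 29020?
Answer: 10588710572730281/3051402198216 ≈ 3470.1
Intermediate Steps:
66509/(-218136) + 23234/(-7950/((-12)**3) + 60773/L) = 66509/(-218136) + 23234/(-7950/((-12)**3) + 60773/29020) = 66509*(-1/218136) + 23234/(-7950/(-1728) + 60773*(1/29020)) = -66509/218136 + 23234/(-7950*(-1/1728) + 60773/29020) = -66509/218136 + 23234/(1325/288 + 60773/29020) = -66509/218136 + 23234/(13988531/2089440) = -66509/218136 + 23234*(2089440/13988531) = -66509/218136 + 48546048960/13988531 = 10588710572730281/3051402198216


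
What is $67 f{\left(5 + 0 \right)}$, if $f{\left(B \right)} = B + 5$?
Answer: $670$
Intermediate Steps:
$f{\left(B \right)} = 5 + B$
$67 f{\left(5 + 0 \right)} = 67 \left(5 + \left(5 + 0\right)\right) = 67 \left(5 + 5\right) = 67 \cdot 10 = 670$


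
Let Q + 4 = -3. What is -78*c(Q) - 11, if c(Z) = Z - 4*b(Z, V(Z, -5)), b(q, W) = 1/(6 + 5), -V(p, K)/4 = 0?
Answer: 6197/11 ≈ 563.36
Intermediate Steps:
Q = -7 (Q = -4 - 3 = -7)
V(p, K) = 0 (V(p, K) = -4*0 = 0)
b(q, W) = 1/11
c(Z) = -4/11 + Z (c(Z) = Z - 4*1/11 = Z - 4/11 = -4/11 + Z)
-78*c(Q) - 11 = -78*(-4/11 - 7) - 11 = -78*(-81/11) - 11 = 6318/11 - 11 = 6197/11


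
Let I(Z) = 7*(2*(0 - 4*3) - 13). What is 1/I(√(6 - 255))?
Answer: -1/259 ≈ -0.0038610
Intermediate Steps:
I(Z) = -259 (I(Z) = 7*(2*(0 - 12) - 13) = 7*(2*(-12) - 13) = 7*(-24 - 13) = 7*(-37) = -259)
1/I(√(6 - 255)) = 1/(-259) = -1/259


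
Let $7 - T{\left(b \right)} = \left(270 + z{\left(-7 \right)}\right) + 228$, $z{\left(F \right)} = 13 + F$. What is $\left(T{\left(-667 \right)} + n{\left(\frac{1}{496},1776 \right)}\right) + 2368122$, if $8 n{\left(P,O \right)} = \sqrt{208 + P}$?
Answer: $2367625 + \frac{\sqrt{3198239}}{992} \approx 2.3676 \cdot 10^{6}$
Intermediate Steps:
$n{\left(P,O \right)} = \frac{\sqrt{208 + P}}{8}$
$T{\left(b \right)} = -497$ ($T{\left(b \right)} = 7 - \left(\left(270 + \left(13 - 7\right)\right) + 228\right) = 7 - \left(\left(270 + 6\right) + 228\right) = 7 - \left(276 + 228\right) = 7 - 504 = -497$)
$\left(T{\left(-667 \right)} + n{\left(\frac{1}{496},1776 \right)}\right) + 2368122 = \left(-497 + \frac{\sqrt{208 + \frac{1}{496}}}{8}\right) + 2368122 = \left(-497 + \frac{\sqrt{\frac{103169}{496}}}{8}\right) + 2368122 = \left(-497 + \frac{\frac{1}{124} \sqrt{3198239}}{8}\right) + 2368122 = \left(-497 + \frac{\sqrt{3198239}}{992}\right) + 2368122 = 2367625 + \frac{\sqrt{3198239}}{992}$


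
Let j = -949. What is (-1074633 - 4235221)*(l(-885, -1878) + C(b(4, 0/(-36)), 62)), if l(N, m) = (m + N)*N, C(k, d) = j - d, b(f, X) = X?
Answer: -12978578780376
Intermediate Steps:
C(k, d) = -949 - d
l(N, m) = N*(N + m) (l(N, m) = (N + m)*N = N*(N + m))
(-1074633 - 4235221)*(l(-885, -1878) + C(b(4, 0/(-36)), 62)) = (-1074633 - 4235221)*(-885*(-885 - 1878) + (-949 - 1*62)) = -5309854*(-885*(-2763) + (-949 - 62)) = -5309854*(2445255 - 1011) = -5309854*2444244 = -12978578780376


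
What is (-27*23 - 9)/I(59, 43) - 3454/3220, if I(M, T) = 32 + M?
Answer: -167351/20930 ≈ -7.9958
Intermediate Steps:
(-27*23 - 9)/I(59, 43) - 3454/3220 = (-27*23 - 9)/(32 + 59) - 3454/3220 = (-621 - 9)/91 - 3454*1/3220 = -630*1/91 - 1727/1610 = -90/13 - 1727/1610 = -167351/20930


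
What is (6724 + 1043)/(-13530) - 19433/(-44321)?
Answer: -661079/4875310 ≈ -0.13560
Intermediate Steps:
(6724 + 1043)/(-13530) - 19433/(-44321) = 7767*(-1/13530) - 19433*(-1/44321) = -2589/4510 + 19433/44321 = -661079/4875310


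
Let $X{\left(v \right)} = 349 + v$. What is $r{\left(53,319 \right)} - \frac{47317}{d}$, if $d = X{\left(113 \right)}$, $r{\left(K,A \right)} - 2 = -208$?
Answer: $- \frac{142489}{462} \approx -308.42$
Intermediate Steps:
$r{\left(K,A \right)} = -206$ ($r{\left(K,A \right)} = 2 - 208 = -206$)
$d = 462$ ($d = 349 + 113 = 462$)
$r{\left(53,319 \right)} - \frac{47317}{d} = -206 - \frac{47317}{462} = - \frac{142489}{462}$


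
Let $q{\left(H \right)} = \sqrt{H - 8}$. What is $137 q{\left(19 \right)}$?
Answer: $137 \sqrt{11} \approx 454.38$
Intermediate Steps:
$q{\left(H \right)} = \sqrt{-8 + H}$
$137 q{\left(19 \right)} = 137 \sqrt{-8 + 19} = 137 \sqrt{11}$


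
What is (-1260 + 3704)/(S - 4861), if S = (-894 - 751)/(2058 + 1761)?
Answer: -2333409/4641451 ≈ -0.50273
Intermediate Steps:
S = -1645/3819 ≈ -0.43074
(-1260 + 3704)/(S - 4861) = (-1260 + 3704)/(-1645/3819 - 4861) = 2444/(-18565804/3819) = 2444*(-3819/18565804) = -2333409/4641451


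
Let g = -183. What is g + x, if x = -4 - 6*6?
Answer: -223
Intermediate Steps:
x = -40 (x = -4 - 36 = -40)
g + x = -183 - 40 = -223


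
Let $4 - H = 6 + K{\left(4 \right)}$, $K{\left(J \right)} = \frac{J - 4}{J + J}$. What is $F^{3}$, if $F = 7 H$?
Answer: $-2744$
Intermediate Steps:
$K{\left(J \right)} = \frac{-4 + J}{2 J}$
$H = -2$ ($H = 4 - \left(6 + \frac{-4 + 4}{2 \cdot 4}\right) = 4 - \left(6 + \frac{1}{2} \cdot \frac{1}{4} \cdot 0\right) = 4 - \left(6 + 0\right) = 4 - 6 = -2$)
$F = -14$ ($F = 7 \left(-2\right) = -14$)
$F^{3} = \left(-14\right)^{3} = -2744$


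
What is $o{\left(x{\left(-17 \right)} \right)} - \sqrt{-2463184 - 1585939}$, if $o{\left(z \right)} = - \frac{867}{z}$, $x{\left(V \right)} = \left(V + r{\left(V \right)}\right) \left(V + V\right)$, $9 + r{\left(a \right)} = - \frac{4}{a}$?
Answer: $- \frac{289}{292} - i \sqrt{4049123} \approx -0.98973 - 2012.2 i$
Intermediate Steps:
$r{\left(a \right)} = -9 - \frac{4}{a}$
$x{\left(V \right)} = 2 V \left(-9 + V - \frac{4}{V}\right)$ ($x{\left(V \right)} = \left(V - \left(9 + \frac{4}{V}\right)\right) \left(V + V\right) = \left(-9 + V - \frac{4}{V}\right) 2 V = 2 V \left(-9 + V - \frac{4}{V}\right)$)
$o{\left(x{\left(-17 \right)} \right)} - \sqrt{-2463184 - 1585939} = - \frac{867}{-8 + 2 \left(-17\right) \left(-9 - 17\right)} - \sqrt{-2463184 - 1585939} = - \frac{867}{-8 + 2 \left(-17\right) \left(-26\right)} - \sqrt{-4049123} = - \frac{867}{-8 + 884} - i \sqrt{4049123} = - \frac{867}{876} - i \sqrt{4049123} = \left(-867\right) \frac{1}{876} - i \sqrt{4049123} = - \frac{289}{292} - i \sqrt{4049123}$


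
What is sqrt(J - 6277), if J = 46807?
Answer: sqrt(40530) ≈ 201.32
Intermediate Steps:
sqrt(J - 6277) = sqrt(46807 - 6277) = sqrt(40530)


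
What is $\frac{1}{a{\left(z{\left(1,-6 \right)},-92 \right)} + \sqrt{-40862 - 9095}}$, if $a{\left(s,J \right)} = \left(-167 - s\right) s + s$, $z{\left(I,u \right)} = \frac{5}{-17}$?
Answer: $\frac{4070565}{4370845822} - \frac{83521 i \sqrt{49957}}{4370845822} \approx 0.0009313 - 0.004271 i$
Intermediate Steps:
$z{\left(I,u \right)} = - \frac{5}{17}$ ($z{\left(I,u \right)} = 5 \left(- \frac{1}{17}\right) = - \frac{5}{17}$)
$a{\left(s,J \right)} = s + s \left(-167 - s\right)$ ($a{\left(s,J \right)} = s \left(-167 - s\right) + s = s + s \left(-167 - s\right)$)
$\frac{1}{a{\left(z{\left(1,-6 \right)},-92 \right)} + \sqrt{-40862 - 9095}} = \frac{1}{\left(-1\right) \left(- \frac{5}{17}\right) \left(166 - \frac{5}{17}\right) + \sqrt{-40862 - 9095}} = \frac{1}{\left(-1\right) \left(- \frac{5}{17}\right) \frac{2817}{17} + \sqrt{-49957}} = \frac{1}{\frac{14085}{289} + i \sqrt{49957}}$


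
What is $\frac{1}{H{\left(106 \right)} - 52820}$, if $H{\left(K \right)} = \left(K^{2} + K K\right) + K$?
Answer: $- \frac{1}{30242} \approx -3.3067 \cdot 10^{-5}$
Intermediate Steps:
$H{\left(K \right)} = K + 2 K^{2}$ ($H{\left(K \right)} = \left(K^{2} + K^{2}\right) + K = 2 K^{2} + K = K + 2 K^{2}$)
$\frac{1}{H{\left(106 \right)} - 52820} = \frac{1}{106 \left(1 + 2 \cdot 106\right) - 52820} = \frac{1}{106 \left(1 + 212\right) - 52820} = \frac{1}{106 \cdot 213 - 52820} = \frac{1}{22578 - 52820} = \frac{1}{-30242} = - \frac{1}{30242}$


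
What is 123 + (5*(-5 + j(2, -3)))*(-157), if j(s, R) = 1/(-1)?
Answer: 4833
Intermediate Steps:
j(s, R) = -1
123 + (5*(-5 + j(2, -3)))*(-157) = 123 + (5*(-5 - 1))*(-157) = 123 + (5*(-6))*(-157) = 123 - 30*(-157) = 123 + 4710 = 4833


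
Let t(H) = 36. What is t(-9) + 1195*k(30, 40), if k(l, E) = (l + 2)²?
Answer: 1223716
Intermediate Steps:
k(l, E) = (2 + l)²
t(-9) + 1195*k(30, 40) = 36 + 1195*(2 + 30)² = 36 + 1195*32² = 36 + 1195*1024 = 36 + 1223680 = 1223716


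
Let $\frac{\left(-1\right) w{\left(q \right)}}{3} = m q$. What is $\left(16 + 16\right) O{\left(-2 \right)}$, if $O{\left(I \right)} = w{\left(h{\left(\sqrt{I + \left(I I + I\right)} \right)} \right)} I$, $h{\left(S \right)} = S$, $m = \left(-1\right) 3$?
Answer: $0$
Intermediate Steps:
$m = -3$
$w{\left(q \right)} = 9 q$ ($w{\left(q \right)} = - 3 \left(- 3 q\right) = 9 q$)
$O{\left(I \right)} = 9 I \sqrt{I^{2} + 2 I}$ ($O{\left(I \right)} = 9 \sqrt{I + \left(I I + I\right)} I = 9 \sqrt{I + \left(I^{2} + I\right)} I = 9 \sqrt{I + \left(I + I^{2}\right)} I = 9 \sqrt{I^{2} + 2 I} I = 9 I \sqrt{I^{2} + 2 I}$)
$\left(16 + 16\right) O{\left(-2 \right)} = \left(16 + 16\right) 9 \left(-2\right) \sqrt{- 2 \left(2 - 2\right)} = 32 \cdot 9 \left(-2\right) \sqrt{\left(-2\right) 0} = 32 \cdot 9 \left(-2\right) \sqrt{0} = 32 \cdot 9 \left(-2\right) 0 = 32 \cdot 0 = 0$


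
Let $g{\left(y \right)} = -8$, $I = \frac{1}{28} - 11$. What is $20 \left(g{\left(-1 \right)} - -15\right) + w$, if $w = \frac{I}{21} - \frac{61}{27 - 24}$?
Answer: $\frac{70057}{588} \approx 119.14$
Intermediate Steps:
$I = - \frac{307}{28}$ ($I = \frac{1}{28} - 11 = - \frac{307}{28} \approx -10.964$)
$w = - \frac{12263}{588}$ ($w = - \frac{307}{28 \cdot 21} - \frac{61}{27 - 24} = \left(- \frac{307}{28}\right) \frac{1}{21} - \frac{61}{27 - 24} = - \frac{307}{588} - \frac{61}{3} = - \frac{12263}{588} \approx -20.855$)
$20 \left(g{\left(-1 \right)} - -15\right) + w = 20 \left(-8 - -15\right) - \frac{12263}{588} = 20 \left(-8 + 15\right) - \frac{12263}{588} = 20 \cdot 7 - \frac{12263}{588} = 140 - \frac{12263}{588} = \frac{70057}{588}$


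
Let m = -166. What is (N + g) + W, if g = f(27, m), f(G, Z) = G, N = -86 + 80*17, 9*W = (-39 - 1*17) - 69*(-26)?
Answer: 13447/9 ≈ 1494.1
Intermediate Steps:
W = 1738/9 (W = ((-39 - 1*17) - 69*(-26))/9 = ((-39 - 17) + 1794)/9 = (-56 + 1794)/9 = (1/9)*1738 = 1738/9 ≈ 193.11)
N = 1274 (N = -86 + 1360 = 1274)
g = 27
(N + g) + W = (1274 + 27) + 1738/9 = 1301 + 1738/9 = 13447/9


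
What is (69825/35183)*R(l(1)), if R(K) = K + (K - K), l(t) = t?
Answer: 69825/35183 ≈ 1.9846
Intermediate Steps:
R(K) = K (R(K) = K + 0 = K)
(69825/35183)*R(l(1)) = (69825/35183)*1 = 69825/35183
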